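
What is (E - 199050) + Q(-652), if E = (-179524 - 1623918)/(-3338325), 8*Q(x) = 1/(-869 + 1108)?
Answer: -1270508294950571/6382877400 ≈ -1.9905e+5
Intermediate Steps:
Q(x) = 1/1912 (Q(x) = 1/(8*(-869 + 1108)) = (⅛)/239 = (⅛)*(1/239) = 1/1912)
E = 1803442/3338325 (E = -1803442*(-1/3338325) = 1803442/3338325 ≈ 0.54022)
(E - 199050) + Q(-652) = (1803442/3338325 - 199050) + 1/1912 = -664491787808/3338325 + 1/1912 = -1270508294950571/6382877400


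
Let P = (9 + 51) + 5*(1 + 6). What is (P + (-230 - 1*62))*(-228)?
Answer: 44916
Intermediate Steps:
P = 95 (P = 60 + 5*7 = 60 + 35 = 95)
(P + (-230 - 1*62))*(-228) = (95 + (-230 - 1*62))*(-228) = (95 + (-230 - 62))*(-228) = (95 - 292)*(-228) = -197*(-228) = 44916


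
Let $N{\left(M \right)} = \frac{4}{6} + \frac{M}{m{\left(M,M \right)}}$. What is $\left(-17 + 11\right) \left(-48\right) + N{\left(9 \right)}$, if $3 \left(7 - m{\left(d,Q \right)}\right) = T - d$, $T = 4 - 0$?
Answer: $\frac{22597}{78} \approx 289.71$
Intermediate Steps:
$T = 4$ ($T = 4 + 0 = 4$)
$m{\left(d,Q \right)} = \frac{17}{3} + \frac{d}{3}$ ($m{\left(d,Q \right)} = 7 - \frac{4 - d}{3} = 7 + \left(- \frac{4}{3} + \frac{d}{3}\right) = \frac{17}{3} + \frac{d}{3}$)
$N{\left(M \right)} = \frac{2}{3} + \frac{M}{\frac{17}{3} + \frac{M}{3}}$ ($N{\left(M \right)} = \frac{4}{6} + \frac{M}{\frac{17}{3} + \frac{M}{3}} = 4 \cdot \frac{1}{6} + \frac{M}{\frac{17}{3} + \frac{M}{3}} = \frac{2}{3} + \frac{M}{\frac{17}{3} + \frac{M}{3}}$)
$\left(-17 + 11\right) \left(-48\right) + N{\left(9 \right)} = \left(-17 + 11\right) \left(-48\right) + \frac{34 + 11 \cdot 9}{3 \left(17 + 9\right)} = \left(-6\right) \left(-48\right) + \frac{34 + 99}{3 \cdot 26} = 288 + \frac{1}{3} \cdot \frac{1}{26} \cdot 133 = 288 + \frac{133}{78} = \frac{22597}{78}$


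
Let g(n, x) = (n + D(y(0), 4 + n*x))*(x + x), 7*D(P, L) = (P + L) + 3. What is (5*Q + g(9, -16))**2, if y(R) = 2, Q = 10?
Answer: 7043716/49 ≈ 1.4375e+5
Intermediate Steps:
D(P, L) = 3/7 + L/7 + P/7 (D(P, L) = ((P + L) + 3)/7 = ((L + P) + 3)/7 = (3 + L + P)/7 = 3/7 + L/7 + P/7)
g(n, x) = 2*x*(9/7 + n + n*x/7) (g(n, x) = (n + (3/7 + (4 + n*x)/7 + (1/7)*2))*(x + x) = (n + (3/7 + (4/7 + n*x/7) + 2/7))*(2*x) = (n + (9/7 + n*x/7))*(2*x) = (9/7 + n + n*x/7)*(2*x) = 2*x*(9/7 + n + n*x/7))
(5*Q + g(9, -16))**2 = (5*10 + (2/7)*(-16)*(9 + 7*9 + 9*(-16)))**2 = (50 + (2/7)*(-16)*(9 + 63 - 144))**2 = (50 + (2/7)*(-16)*(-72))**2 = (50 + 2304/7)**2 = (2654/7)**2 = 7043716/49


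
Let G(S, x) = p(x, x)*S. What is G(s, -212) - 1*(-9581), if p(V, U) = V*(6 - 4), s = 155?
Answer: -56139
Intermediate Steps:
p(V, U) = 2*V (p(V, U) = V*2 = 2*V)
G(S, x) = 2*S*x (G(S, x) = (2*x)*S = 2*S*x)
G(s, -212) - 1*(-9581) = 2*155*(-212) - 1*(-9581) = -65720 + 9581 = -56139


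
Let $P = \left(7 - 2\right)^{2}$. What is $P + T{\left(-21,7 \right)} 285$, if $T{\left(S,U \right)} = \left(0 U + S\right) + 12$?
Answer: $-2540$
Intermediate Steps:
$P = 25$ ($P = 5^{2} = 25$)
$T{\left(S,U \right)} = 12 + S$ ($T{\left(S,U \right)} = \left(0 + S\right) + 12 = S + 12 = 12 + S$)
$P + T{\left(-21,7 \right)} 285 = 25 + \left(12 - 21\right) 285 = 25 - 2565 = -2540$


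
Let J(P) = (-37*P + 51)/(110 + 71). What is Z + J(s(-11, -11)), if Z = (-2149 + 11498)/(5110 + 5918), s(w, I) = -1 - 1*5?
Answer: 4702813/1996068 ≈ 2.3560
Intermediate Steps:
s(w, I) = -6 (s(w, I) = -1 - 5 = -6)
J(P) = 51/181 - 37*P/181 (J(P) = (51 - 37*P)/181 = (51 - 37*P)*(1/181) = 51/181 - 37*P/181)
Z = 9349/11028 ≈ 0.84775
Z + J(s(-11, -11)) = 9349/11028 + (51/181 - 37/181*(-6)) = 9349/11028 + (51/181 + 222/181) = 9349/11028 + 273/181 = 4702813/1996068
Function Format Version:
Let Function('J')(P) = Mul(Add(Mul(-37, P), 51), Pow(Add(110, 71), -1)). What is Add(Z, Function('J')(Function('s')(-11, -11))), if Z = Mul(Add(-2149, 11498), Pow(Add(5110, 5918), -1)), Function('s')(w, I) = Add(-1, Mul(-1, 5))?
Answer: Rational(4702813, 1996068) ≈ 2.3560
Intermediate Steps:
Function('s')(w, I) = -6 (Function('s')(w, I) = Add(-1, -5) = -6)
Function('J')(P) = Add(Rational(51, 181), Mul(Rational(-37, 181), P)) (Function('J')(P) = Mul(Add(51, Mul(-37, P)), Pow(181, -1)) = Mul(Add(51, Mul(-37, P)), Rational(1, 181)) = Add(Rational(51, 181), Mul(Rational(-37, 181), P)))
Z = Rational(9349, 11028) (Z = Mul(9349, Pow(11028, -1)) = Mul(9349, Rational(1, 11028)) = Rational(9349, 11028) ≈ 0.84775)
Add(Z, Function('J')(Function('s')(-11, -11))) = Add(Rational(9349, 11028), Add(Rational(51, 181), Mul(Rational(-37, 181), -6))) = Add(Rational(9349, 11028), Add(Rational(51, 181), Rational(222, 181))) = Add(Rational(9349, 11028), Rational(273, 181)) = Rational(4702813, 1996068)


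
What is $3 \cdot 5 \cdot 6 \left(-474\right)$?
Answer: $-42660$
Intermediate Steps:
$3 \cdot 5 \cdot 6 \left(-474\right) = 15 \cdot 6 \left(-474\right) = 90 \left(-474\right) = -42660$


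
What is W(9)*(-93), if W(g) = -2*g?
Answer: 1674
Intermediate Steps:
W(9)*(-93) = -2*9*(-93) = -18*(-93) = 1674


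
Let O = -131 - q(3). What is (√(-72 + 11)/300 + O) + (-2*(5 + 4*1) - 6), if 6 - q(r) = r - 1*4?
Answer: -162 + I*√61/300 ≈ -162.0 + 0.026034*I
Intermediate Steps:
q(r) = 10 - r (q(r) = 6 - (r - 1*4) = 6 - (r - 4) = 6 - (-4 + r) = 6 + (4 - r) = 10 - r)
O = -138 (O = -131 - (10 - 1*3) = -131 - (10 - 3) = -131 - 1*7 = -131 - 7 = -138)
(√(-72 + 11)/300 + O) + (-2*(5 + 4*1) - 6) = (√(-72 + 11)/300 - 138) + (-2*(5 + 4*1) - 6) = (√(-61)*(1/300) - 138) + (-2*(5 + 4) - 6) = ((I*√61)*(1/300) - 138) + (-2*9 - 6) = (I*√61/300 - 138) + (-18 - 6) = (-138 + I*√61/300) - 24 = -162 + I*√61/300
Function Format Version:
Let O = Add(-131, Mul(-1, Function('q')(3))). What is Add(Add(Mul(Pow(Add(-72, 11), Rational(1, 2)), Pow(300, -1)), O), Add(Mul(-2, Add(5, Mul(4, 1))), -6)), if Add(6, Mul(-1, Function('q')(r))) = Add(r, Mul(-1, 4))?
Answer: Add(-162, Mul(Rational(1, 300), I, Pow(61, Rational(1, 2)))) ≈ Add(-162.00, Mul(0.026034, I))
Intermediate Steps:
Function('q')(r) = Add(10, Mul(-1, r)) (Function('q')(r) = Add(6, Mul(-1, Add(r, Mul(-1, 4)))) = Add(6, Mul(-1, Add(r, -4))) = Add(6, Mul(-1, Add(-4, r))) = Add(6, Add(4, Mul(-1, r))) = Add(10, Mul(-1, r)))
O = -138 (O = Add(-131, Mul(-1, Add(10, Mul(-1, 3)))) = Add(-131, Mul(-1, Add(10, -3))) = Add(-131, Mul(-1, 7)) = Add(-131, -7) = -138)
Add(Add(Mul(Pow(Add(-72, 11), Rational(1, 2)), Pow(300, -1)), O), Add(Mul(-2, Add(5, Mul(4, 1))), -6)) = Add(Add(Mul(Pow(Add(-72, 11), Rational(1, 2)), Pow(300, -1)), -138), Add(Mul(-2, Add(5, Mul(4, 1))), -6)) = Add(Add(Mul(Pow(-61, Rational(1, 2)), Rational(1, 300)), -138), Add(Mul(-2, Add(5, 4)), -6)) = Add(Add(Mul(Mul(I, Pow(61, Rational(1, 2))), Rational(1, 300)), -138), Add(Mul(-2, 9), -6)) = Add(Add(Mul(Rational(1, 300), I, Pow(61, Rational(1, 2))), -138), Add(-18, -6)) = Add(Add(-138, Mul(Rational(1, 300), I, Pow(61, Rational(1, 2)))), -24) = Add(-162, Mul(Rational(1, 300), I, Pow(61, Rational(1, 2))))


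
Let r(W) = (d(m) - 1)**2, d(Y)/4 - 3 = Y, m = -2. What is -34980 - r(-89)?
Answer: -34989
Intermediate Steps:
d(Y) = 12 + 4*Y
r(W) = 9 (r(W) = ((12 + 4*(-2)) - 1)**2 = ((12 - 8) - 1)**2 = (4 - 1)**2 = 3**2 = 9)
-34980 - r(-89) = -34980 - 1*9 = -34980 - 9 = -34989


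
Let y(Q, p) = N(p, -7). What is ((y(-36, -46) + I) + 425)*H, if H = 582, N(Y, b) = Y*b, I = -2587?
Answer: -1070880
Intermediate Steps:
y(Q, p) = -7*p (y(Q, p) = p*(-7) = -7*p)
((y(-36, -46) + I) + 425)*H = ((-7*(-46) - 2587) + 425)*582 = ((322 - 2587) + 425)*582 = (-2265 + 425)*582 = -1840*582 = -1070880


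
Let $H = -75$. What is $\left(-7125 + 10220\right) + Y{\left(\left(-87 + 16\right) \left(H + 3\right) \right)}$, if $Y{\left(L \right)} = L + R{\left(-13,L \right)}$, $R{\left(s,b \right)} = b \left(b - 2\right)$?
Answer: $26130527$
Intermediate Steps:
$R{\left(s,b \right)} = b \left(-2 + b\right)$
$Y{\left(L \right)} = L + L \left(-2 + L\right)$
$\left(-7125 + 10220\right) + Y{\left(\left(-87 + 16\right) \left(H + 3\right) \right)} = \left(-7125 + 10220\right) + \left(-87 + 16\right) \left(-75 + 3\right) \left(-1 + \left(-87 + 16\right) \left(-75 + 3\right)\right) = 3095 + \left(-71\right) \left(-72\right) \left(-1 - -5112\right) = 3095 + 5112 \left(-1 + 5112\right) = 3095 + 5112 \cdot 5111 = 3095 + 26127432 = 26130527$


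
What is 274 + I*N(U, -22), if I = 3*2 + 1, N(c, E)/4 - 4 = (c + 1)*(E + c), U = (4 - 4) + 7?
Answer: -2974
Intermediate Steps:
U = 7 (U = 0 + 7 = 7)
N(c, E) = 16 + 4*(1 + c)*(E + c) (N(c, E) = 16 + 4*((c + 1)*(E + c)) = 16 + 4*((1 + c)*(E + c)) = 16 + 4*(1 + c)*(E + c))
I = 7 (I = 6 + 1 = 7)
274 + I*N(U, -22) = 274 + 7*(16 + 4*(-22) + 4*7 + 4*7**2 + 4*(-22)*7) = 274 + 7*(16 - 88 + 28 + 4*49 - 616) = 274 + 7*(16 - 88 + 28 + 196 - 616) = 274 + 7*(-464) = 274 - 3248 = -2974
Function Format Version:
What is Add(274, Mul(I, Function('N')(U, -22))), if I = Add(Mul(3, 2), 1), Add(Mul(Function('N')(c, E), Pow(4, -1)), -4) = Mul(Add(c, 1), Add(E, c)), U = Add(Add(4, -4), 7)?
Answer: -2974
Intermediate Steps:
U = 7 (U = Add(0, 7) = 7)
Function('N')(c, E) = Add(16, Mul(4, Add(1, c), Add(E, c))) (Function('N')(c, E) = Add(16, Mul(4, Mul(Add(c, 1), Add(E, c)))) = Add(16, Mul(4, Mul(Add(1, c), Add(E, c)))) = Add(16, Mul(4, Add(1, c), Add(E, c))))
I = 7 (I = Add(6, 1) = 7)
Add(274, Mul(I, Function('N')(U, -22))) = Add(274, Mul(7, Add(16, Mul(4, -22), Mul(4, 7), Mul(4, Pow(7, 2)), Mul(4, -22, 7)))) = Add(274, Mul(7, Add(16, -88, 28, Mul(4, 49), -616))) = Add(274, Mul(7, Add(16, -88, 28, 196, -616))) = Add(274, Mul(7, -464)) = Add(274, -3248) = -2974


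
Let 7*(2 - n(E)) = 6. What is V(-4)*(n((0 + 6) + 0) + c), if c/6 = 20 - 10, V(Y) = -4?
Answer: -1712/7 ≈ -244.57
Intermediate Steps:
n(E) = 8/7 (n(E) = 2 - 1/7*6 = 2 - 6/7 = 8/7)
c = 60 (c = 6*(20 - 10) = 6*10 = 60)
V(-4)*(n((0 + 6) + 0) + c) = -4*(8/7 + 60) = -4*428/7 = -1712/7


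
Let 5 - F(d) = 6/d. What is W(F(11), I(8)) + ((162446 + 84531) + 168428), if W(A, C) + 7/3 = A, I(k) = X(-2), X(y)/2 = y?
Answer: 13708435/33 ≈ 4.1541e+5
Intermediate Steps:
X(y) = 2*y
I(k) = -4 (I(k) = 2*(-2) = -4)
F(d) = 5 - 6/d
W(A, C) = -7/3 + A
W(F(11), I(8)) + ((162446 + 84531) + 168428) = (-7/3 + (5 - 6/11)) + ((162446 + 84531) + 168428) = (-7/3 + (5 - 6*1/11)) + (246977 + 168428) = (-7/3 + (5 - 6/11)) + 415405 = (-7/3 + 49/11) + 415405 = 70/33 + 415405 = 13708435/33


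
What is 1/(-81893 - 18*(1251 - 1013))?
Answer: -1/86177 ≈ -1.1604e-5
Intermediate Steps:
1/(-81893 - 18*(1251 - 1013)) = 1/(-81893 - 18*238) = 1/(-81893 - 4284) = 1/(-86177) = -1/86177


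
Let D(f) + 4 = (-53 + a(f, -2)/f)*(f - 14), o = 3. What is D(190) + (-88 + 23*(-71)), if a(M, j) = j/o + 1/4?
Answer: -630043/57 ≈ -11053.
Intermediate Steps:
a(M, j) = 1/4 + j/3 (a(M, j) = j/3 + 1/4 = 1/4 + j/3)
D(f) = -4 + (-53 - 5/(12*f))*(-14 + f) (D(f) = -4 + (-53 + (1/4 + (1/3)*(-2))/f)*(f - 14) = -4 + (-53 + (1/4 - 2/3)/f)*(-14 + f) = -4 + (-53 - 5/(12*f))*(-14 + f))
D(190) + (-88 + 23*(-71)) = (8851/12 - 53*190 + (35/6)/190) + (-88 + 23*(-71)) = (8851/12 - 10070 + (35/6)*(1/190)) + (-88 - 1633) = (8851/12 - 10070 + 7/228) - 1721 = -531946/57 - 1721 = -630043/57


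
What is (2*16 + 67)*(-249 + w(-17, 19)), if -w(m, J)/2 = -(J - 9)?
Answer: -22671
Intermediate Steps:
w(m, J) = -18 + 2*J (w(m, J) = -(-2)*(J - 9) = -(-2)*(-9 + J) = -2*(9 - J) = -18 + 2*J)
(2*16 + 67)*(-249 + w(-17, 19)) = (2*16 + 67)*(-249 + (-18 + 2*19)) = (32 + 67)*(-249 + (-18 + 38)) = 99*(-249 + 20) = 99*(-229) = -22671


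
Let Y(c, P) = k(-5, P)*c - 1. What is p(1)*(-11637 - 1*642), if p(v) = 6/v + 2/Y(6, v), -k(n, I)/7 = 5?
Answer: -15520656/211 ≈ -73558.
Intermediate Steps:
k(n, I) = -35 (k(n, I) = -7*5 = -35)
Y(c, P) = -1 - 35*c (Y(c, P) = -35*c - 1 = -1 - 35*c)
p(v) = -2/211 + 6/v (p(v) = 6/v + 2/(-1 - 35*6) = 6/v + 2/(-1 - 210) = 6/v + 2/(-211) = 6/v + 2*(-1/211) = 6/v - 2/211 = -2/211 + 6/v)
p(1)*(-11637 - 1*642) = (-2/211 + 6/1)*(-11637 - 1*642) = (-2/211 + 6*1)*(-11637 - 642) = (-2/211 + 6)*(-12279) = (1264/211)*(-12279) = -15520656/211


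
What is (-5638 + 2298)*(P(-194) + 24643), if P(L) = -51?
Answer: -82137280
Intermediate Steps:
(-5638 + 2298)*(P(-194) + 24643) = (-5638 + 2298)*(-51 + 24643) = -3340*24592 = -82137280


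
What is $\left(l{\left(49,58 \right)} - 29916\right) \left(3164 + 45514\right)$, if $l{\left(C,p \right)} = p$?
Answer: $-1453427724$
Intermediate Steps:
$\left(l{\left(49,58 \right)} - 29916\right) \left(3164 + 45514\right) = \left(58 - 29916\right) \left(3164 + 45514\right) = \left(58 - 29916\right) 48678 = \left(-29858\right) 48678 = -1453427724$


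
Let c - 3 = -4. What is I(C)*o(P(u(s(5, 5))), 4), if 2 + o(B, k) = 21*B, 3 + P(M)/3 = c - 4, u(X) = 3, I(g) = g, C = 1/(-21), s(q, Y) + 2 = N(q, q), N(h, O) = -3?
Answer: 506/21 ≈ 24.095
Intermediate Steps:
c = -1 (c = 3 - 4 = -1)
s(q, Y) = -5 (s(q, Y) = -2 - 3 = -5)
C = -1/21 ≈ -0.047619
P(M) = -24 (P(M) = -9 + 3*(-1 - 4) = -9 + 3*(-5) = -9 - 15 = -24)
o(B, k) = -2 + 21*B
I(C)*o(P(u(s(5, 5))), 4) = -(-2 + 21*(-24))/21 = -(-2 - 504)/21 = -1/21*(-506) = 506/21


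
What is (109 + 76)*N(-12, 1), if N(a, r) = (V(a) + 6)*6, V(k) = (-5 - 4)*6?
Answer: -53280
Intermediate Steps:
V(k) = -54 (V(k) = -9*6 = -54)
N(a, r) = -288 (N(a, r) = (-54 + 6)*6 = -48*6 = -288)
(109 + 76)*N(-12, 1) = (109 + 76)*(-288) = 185*(-288) = -53280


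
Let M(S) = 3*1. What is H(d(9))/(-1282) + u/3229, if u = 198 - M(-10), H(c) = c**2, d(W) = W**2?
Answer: -20935479/4139578 ≈ -5.0574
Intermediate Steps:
M(S) = 3
u = 195 (u = 198 - 1*3 = 198 - 3 = 195)
H(d(9))/(-1282) + u/3229 = (9**2)**2/(-1282) + 195/3229 = 81**2*(-1/1282) + 195*(1/3229) = 6561*(-1/1282) + 195/3229 = -6561/1282 + 195/3229 = -20935479/4139578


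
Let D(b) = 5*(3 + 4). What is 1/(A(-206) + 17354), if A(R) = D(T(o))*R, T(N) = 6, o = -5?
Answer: 1/10144 ≈ 9.8580e-5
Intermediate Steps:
D(b) = 35 (D(b) = 5*7 = 35)
A(R) = 35*R
1/(A(-206) + 17354) = 1/(35*(-206) + 17354) = 1/(-7210 + 17354) = 1/10144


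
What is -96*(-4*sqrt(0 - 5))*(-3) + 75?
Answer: 75 - 1152*I*sqrt(5) ≈ 75.0 - 2575.9*I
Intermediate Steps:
-96*(-4*sqrt(0 - 5))*(-3) + 75 = -96*(-4*I*sqrt(5))*(-3) + 75 = -1152*I*sqrt(5) + 75 = 75 - 1152*I*sqrt(5)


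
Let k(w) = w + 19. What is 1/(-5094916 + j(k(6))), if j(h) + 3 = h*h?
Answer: -1/5094294 ≈ -1.9630e-7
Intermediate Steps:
k(w) = 19 + w
j(h) = -3 + h**2 (j(h) = -3 + h*h = -3 + h**2)
1/(-5094916 + j(k(6))) = 1/(-5094916 + (-3 + (19 + 6)**2)) = 1/(-5094916 + (-3 + 25**2)) = 1/(-5094916 + (-3 + 625)) = 1/(-5094916 + 622) = 1/(-5094294) = -1/5094294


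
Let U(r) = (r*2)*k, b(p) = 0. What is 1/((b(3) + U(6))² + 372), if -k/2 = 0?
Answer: 1/372 ≈ 0.0026882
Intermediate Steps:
k = 0 (k = -2*0 = 0)
U(r) = 0 (U(r) = (r*2)*0 = (2*r)*0 = 0)
1/((b(3) + U(6))² + 372) = 1/((0 + 0)² + 372) = 1/(0² + 372) = 1/(0 + 372) = 1/372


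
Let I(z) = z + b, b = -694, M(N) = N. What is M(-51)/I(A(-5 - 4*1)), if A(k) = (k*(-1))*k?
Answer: 51/775 ≈ 0.065806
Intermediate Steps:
A(k) = -k² (A(k) = (-k)*k = -k²)
I(z) = -694 + z (I(z) = z - 694 = -694 + z)
M(-51)/I(A(-5 - 4*1)) = -51/(-694 - (-5 - 4*1)²) = -51/(-694 - (-5 - 4)²) = -51/(-694 - 1*(-9)²) = -51/(-694 - 1*81) = -51/(-694 - 81) = -51/(-775) = -51*(-1/775) = 51/775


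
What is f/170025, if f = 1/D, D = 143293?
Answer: 1/24363392325 ≈ 4.1045e-11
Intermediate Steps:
f = 1/143293 ≈ 6.9787e-6
f/170025 = (1/143293)/170025 = (1/143293)*(1/170025) = 1/24363392325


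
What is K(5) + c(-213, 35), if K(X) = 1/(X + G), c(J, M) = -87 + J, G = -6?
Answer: -301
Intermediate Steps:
K(X) = 1/(-6 + X) (K(X) = 1/(X - 6) = 1/(-6 + X))
K(5) + c(-213, 35) = 1/(-6 + 5) + (-87 - 213) = 1/(-1) - 300 = -1 - 300 = -301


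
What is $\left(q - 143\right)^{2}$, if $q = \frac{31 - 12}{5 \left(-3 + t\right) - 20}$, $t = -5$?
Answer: $\frac{73942801}{3600} \approx 20540.0$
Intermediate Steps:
$q = - \frac{19}{60}$ ($q = \frac{31 - 12}{5 \left(-3 - 5\right) - 20} = \frac{31 - 12}{5 \left(-8\right) - 20} = \frac{19}{-40 - 20} = \frac{19}{-60} = 19 \left(- \frac{1}{60}\right) = - \frac{19}{60} \approx -0.31667$)
$\left(q - 143\right)^{2} = \left(- \frac{19}{60} - 143\right)^{2} = \left(- \frac{8599}{60}\right)^{2} = \frac{73942801}{3600}$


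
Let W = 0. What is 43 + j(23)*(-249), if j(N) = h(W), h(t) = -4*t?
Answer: 43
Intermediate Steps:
j(N) = 0 (j(N) = -4*0 = 0)
43 + j(23)*(-249) = 43 + 0*(-249) = 43 + 0 = 43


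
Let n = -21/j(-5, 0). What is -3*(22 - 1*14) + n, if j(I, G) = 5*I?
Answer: -579/25 ≈ -23.160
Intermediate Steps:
n = 21/25 (n = -21/(5*(-5)) = -21/(-25) = -21*(-1/25) = 21/25 ≈ 0.84000)
-3*(22 - 1*14) + n = -3*(22 - 1*14) + 21/25 = -3*(22 - 14) + 21/25 = -3*8 + 21/25 = -24 + 21/25 = -579/25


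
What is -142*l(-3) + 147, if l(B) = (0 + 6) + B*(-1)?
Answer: -1131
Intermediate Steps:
l(B) = 6 - B
-142*l(-3) + 147 = -142*(6 - 1*(-3)) + 147 = -142*(6 + 3) + 147 = -142*9 + 147 = -1278 + 147 = -1131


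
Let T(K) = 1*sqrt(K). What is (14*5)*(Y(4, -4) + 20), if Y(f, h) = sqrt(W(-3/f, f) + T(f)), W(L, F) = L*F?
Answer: 1400 + 70*I ≈ 1400.0 + 70.0*I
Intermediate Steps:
T(K) = sqrt(K)
W(L, F) = F*L
Y(f, h) = sqrt(-3 + sqrt(f)) (Y(f, h) = sqrt(f*(-3/f) + sqrt(f)) = sqrt(-3 + sqrt(f)))
(14*5)*(Y(4, -4) + 20) = (14*5)*(sqrt(-3 + sqrt(4)) + 20) = 70*(sqrt(-3 + 2) + 20) = 70*(sqrt(-1) + 20) = 70*(I + 20) = 70*(20 + I) = 1400 + 70*I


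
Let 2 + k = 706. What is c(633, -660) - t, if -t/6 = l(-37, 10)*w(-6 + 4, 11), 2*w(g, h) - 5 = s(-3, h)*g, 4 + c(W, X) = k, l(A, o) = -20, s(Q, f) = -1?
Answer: 280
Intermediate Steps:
k = 704 (k = -2 + 706 = 704)
c(W, X) = 700 (c(W, X) = -4 + 704 = 700)
w(g, h) = 5/2 - g/2 (w(g, h) = 5/2 + (-g)/2 = 5/2 - g/2)
t = 420 (t = -(-120)*(5/2 - (-6 + 4)/2) = -(-120)*(5/2 - ½*(-2)) = -(-120)*(5/2 + 1) = -(-120)*7/2 = -6*(-70) = 420)
c(633, -660) - t = 700 - 1*420 = 700 - 420 = 280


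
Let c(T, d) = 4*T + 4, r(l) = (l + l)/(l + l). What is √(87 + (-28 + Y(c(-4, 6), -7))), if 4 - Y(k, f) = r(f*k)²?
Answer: √62 ≈ 7.8740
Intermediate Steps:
r(l) = 1 (r(l) = (2*l)/((2*l)) = (2*l)*(1/(2*l)) = 1)
c(T, d) = 4 + 4*T
Y(k, f) = 3 (Y(k, f) = 4 - 1*1² = 4 - 1*1 = 4 - 1 = 3)
√(87 + (-28 + Y(c(-4, 6), -7))) = √(87 + (-28 + 3)) = √(87 - 25) = √62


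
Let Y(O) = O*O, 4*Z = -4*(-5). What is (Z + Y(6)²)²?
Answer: 1692601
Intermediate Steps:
Z = 5 (Z = (-4*(-5))/4 = (¼)*20 = 5)
Y(O) = O²
(Z + Y(6)²)² = (5 + (6²)²)² = (5 + 36²)² = (5 + 1296)² = 1301² = 1692601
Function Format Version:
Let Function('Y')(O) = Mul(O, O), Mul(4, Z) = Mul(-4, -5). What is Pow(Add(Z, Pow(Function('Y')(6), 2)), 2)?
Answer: 1692601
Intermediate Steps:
Z = 5 (Z = Mul(Rational(1, 4), Mul(-4, -5)) = Mul(Rational(1, 4), 20) = 5)
Function('Y')(O) = Pow(O, 2)
Pow(Add(Z, Pow(Function('Y')(6), 2)), 2) = Pow(Add(5, Pow(Pow(6, 2), 2)), 2) = Pow(Add(5, Pow(36, 2)), 2) = Pow(Add(5, 1296), 2) = Pow(1301, 2) = 1692601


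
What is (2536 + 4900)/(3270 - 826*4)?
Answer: -3718/17 ≈ -218.71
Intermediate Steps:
(2536 + 4900)/(3270 - 826*4) = 7436/(3270 - 3304) = 7436/(-34) = 7436*(-1/34) = -3718/17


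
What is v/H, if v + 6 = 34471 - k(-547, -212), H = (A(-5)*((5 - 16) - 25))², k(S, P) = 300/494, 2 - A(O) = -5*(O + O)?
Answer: 8512705/737538048 ≈ 0.011542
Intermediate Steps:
A(O) = 2 + 10*O (A(O) = 2 - (-5)*(O + O) = 2 - (-5)*2*O = 2 - (-10)*O = 2 + 10*O)
k(S, P) = 150/247 (k(S, P) = 300*(1/494) = 150/247)
H = 2985984 (H = ((2 + 10*(-5))*((5 - 16) - 25))² = ((2 - 50)*(-11 - 25))² = (-48*(-36))² = 1728² = 2985984)
v = 8512705/247 (v = -6 + (34471 - 1*150/247) = -6 + (34471 - 150/247) = -6 + 8514187/247 = 8512705/247 ≈ 34464.)
v/H = (8512705/247)/2985984 = (8512705/247)*(1/2985984) = 8512705/737538048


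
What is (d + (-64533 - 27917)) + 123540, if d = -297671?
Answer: -266581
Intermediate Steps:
(d + (-64533 - 27917)) + 123540 = (-297671 + (-64533 - 27917)) + 123540 = (-297671 - 92450) + 123540 = -390121 + 123540 = -266581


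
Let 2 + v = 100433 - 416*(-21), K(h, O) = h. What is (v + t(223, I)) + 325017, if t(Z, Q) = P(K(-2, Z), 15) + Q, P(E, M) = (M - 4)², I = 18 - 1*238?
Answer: 434085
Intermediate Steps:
v = 109167 (v = -2 + (100433 - 416*(-21)) = -2 + (100433 - 1*(-8736)) = -2 + (100433 + 8736) = -2 + 109169 = 109167)
I = -220 (I = 18 - 238 = -220)
P(E, M) = (-4 + M)²
t(Z, Q) = 121 + Q (t(Z, Q) = (-4 + 15)² + Q = 11² + Q = 121 + Q)
(v + t(223, I)) + 325017 = (109167 + (121 - 220)) + 325017 = (109167 - 99) + 325017 = 109068 + 325017 = 434085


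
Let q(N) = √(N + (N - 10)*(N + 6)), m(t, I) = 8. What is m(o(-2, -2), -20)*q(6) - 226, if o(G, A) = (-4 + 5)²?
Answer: -226 + 8*I*√42 ≈ -226.0 + 51.846*I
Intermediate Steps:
o(G, A) = 1 (o(G, A) = 1² = 1)
q(N) = √(N + (-10 + N)*(6 + N))
m(o(-2, -2), -20)*q(6) - 226 = 8*√(-60 + 6² - 3*6) - 226 = 8*√(-60 + 36 - 18) - 226 = 8*√(-42) - 226 = 8*(I*√42) - 226 = 8*I*√42 - 226 = -226 + 8*I*√42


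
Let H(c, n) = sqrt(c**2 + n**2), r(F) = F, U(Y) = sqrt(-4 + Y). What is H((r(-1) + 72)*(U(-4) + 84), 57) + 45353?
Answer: 45353 + sqrt(35532217 + 1693776*I*sqrt(2)) ≈ 51317.0 + 200.81*I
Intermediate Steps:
H((r(-1) + 72)*(U(-4) + 84), 57) + 45353 = sqrt(((-1 + 72)*(sqrt(-4 - 4) + 84))**2 + 57**2) + 45353 = sqrt((71*(sqrt(-8) + 84))**2 + 3249) + 45353 = sqrt((71*(2*I*sqrt(2) + 84))**2 + 3249) + 45353 = sqrt((71*(84 + 2*I*sqrt(2)))**2 + 3249) + 45353 = sqrt((5964 + 142*I*sqrt(2))**2 + 3249) + 45353 = sqrt(3249 + (5964 + 142*I*sqrt(2))**2) + 45353 = 45353 + sqrt(3249 + (5964 + 142*I*sqrt(2))**2)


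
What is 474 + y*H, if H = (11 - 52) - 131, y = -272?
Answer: 47258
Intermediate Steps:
H = -172 (H = -41 - 131 = -172)
474 + y*H = 474 - 272*(-172) = 474 + 46784 = 47258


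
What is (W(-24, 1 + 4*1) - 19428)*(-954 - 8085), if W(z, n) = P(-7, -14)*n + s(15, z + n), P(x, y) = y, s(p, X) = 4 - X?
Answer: 176034525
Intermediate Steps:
W(z, n) = 4 - z - 15*n (W(z, n) = -14*n + (4 - (z + n)) = -14*n + (4 - (n + z)) = -14*n + (4 + (-n - z)) = -14*n + (4 - n - z) = 4 - z - 15*n)
(W(-24, 1 + 4*1) - 19428)*(-954 - 8085) = ((4 - 1*(-24) - 15*(1 + 4*1)) - 19428)*(-954 - 8085) = ((4 + 24 - 15*(1 + 4)) - 19428)*(-9039) = ((4 + 24 - 15*5) - 19428)*(-9039) = ((4 + 24 - 75) - 19428)*(-9039) = (-47 - 19428)*(-9039) = -19475*(-9039) = 176034525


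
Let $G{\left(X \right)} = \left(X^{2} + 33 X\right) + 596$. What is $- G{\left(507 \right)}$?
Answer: $-274376$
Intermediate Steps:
$G{\left(X \right)} = 596 + X^{2} + 33 X$
$- G{\left(507 \right)} = - (596 + 507^{2} + 33 \cdot 507) = - (596 + 257049 + 16731) = \left(-1\right) 274376 = -274376$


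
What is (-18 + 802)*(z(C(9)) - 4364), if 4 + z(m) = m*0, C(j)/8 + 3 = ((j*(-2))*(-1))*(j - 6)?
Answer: -3424512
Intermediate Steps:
C(j) = -24 + 16*j*(-6 + j) (C(j) = -24 + 8*(((j*(-2))*(-1))*(j - 6)) = -24 + 8*((-2*j*(-1))*(-6 + j)) = -24 + 8*((2*j)*(-6 + j)) = -24 + 8*(2*j*(-6 + j)) = -24 + 16*j*(-6 + j))
z(m) = -4 (z(m) = -4 + m*0 = -4 + 0 = -4)
(-18 + 802)*(z(C(9)) - 4364) = (-18 + 802)*(-4 - 4364) = 784*(-4368) = -3424512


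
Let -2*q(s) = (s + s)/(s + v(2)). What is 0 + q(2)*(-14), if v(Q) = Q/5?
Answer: 35/3 ≈ 11.667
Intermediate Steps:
v(Q) = Q/5 (v(Q) = Q*(⅕) = Q/5)
q(s) = -s/(⅖ + s) (q(s) = -(s + s)/(2*(s + (⅕)*2)) = -2*s/(2*(s + ⅖)) = -2*s/(2*(⅖ + s)) = -s/(⅖ + s))
0 + q(2)*(-14) = 0 - 5*2/(2 + 5*2)*(-14) = 0 - 5*2/(2 + 10)*(-14) = 0 - 5*2/12*(-14) = 0 - 5*2*1/12*(-14) = 0 - ⅚*(-14) = 0 + 35/3 = 35/3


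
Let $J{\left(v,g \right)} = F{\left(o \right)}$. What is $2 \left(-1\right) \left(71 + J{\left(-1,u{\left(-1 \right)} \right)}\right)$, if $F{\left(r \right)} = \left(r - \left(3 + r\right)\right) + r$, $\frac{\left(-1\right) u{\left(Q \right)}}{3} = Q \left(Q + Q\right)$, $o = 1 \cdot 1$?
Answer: $-138$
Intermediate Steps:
$o = 1$
$u{\left(Q \right)} = - 6 Q^{2}$ ($u{\left(Q \right)} = - 3 Q \left(Q + Q\right) = - 3 Q 2 Q = - 3 \cdot 2 Q^{2} = - 6 Q^{2}$)
$F{\left(r \right)} = -3 + r$
$J{\left(v,g \right)} = -2$ ($J{\left(v,g \right)} = -3 + 1 = -2$)
$2 \left(-1\right) \left(71 + J{\left(-1,u{\left(-1 \right)} \right)}\right) = 2 \left(-1\right) \left(71 - 2\right) = \left(-2\right) 69 = -138$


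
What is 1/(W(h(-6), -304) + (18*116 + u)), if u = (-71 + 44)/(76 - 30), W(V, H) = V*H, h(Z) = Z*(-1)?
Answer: 46/12117 ≈ 0.0037963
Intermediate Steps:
h(Z) = -Z
W(V, H) = H*V
u = -27/46 ≈ -0.58696
1/(W(h(-6), -304) + (18*116 + u)) = 1/(-(-304)*(-6) + (18*116 - 27/46)) = 1/(-304*6 + (2088 - 27/46)) = 1/(-1824 + 96021/46) = 1/(12117/46) = 46/12117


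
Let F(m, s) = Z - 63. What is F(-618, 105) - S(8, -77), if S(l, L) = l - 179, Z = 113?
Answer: 221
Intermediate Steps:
S(l, L) = -179 + l
F(m, s) = 50 (F(m, s) = 113 - 63 = 50)
F(-618, 105) - S(8, -77) = 50 - (-179 + 8) = 50 - 1*(-171) = 50 + 171 = 221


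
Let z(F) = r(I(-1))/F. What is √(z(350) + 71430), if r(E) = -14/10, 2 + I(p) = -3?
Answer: √178574990/50 ≈ 267.26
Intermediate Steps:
I(p) = -5 (I(p) = -2 - 3 = -5)
r(E) = -7/5 (r(E) = -14*⅒ = -7/5)
z(F) = -7/(5*F)
√(z(350) + 71430) = √(-7/5/350 + 71430) = √(-7/5*1/350 + 71430) = √(-1/250 + 71430) = √(17857499/250) = √178574990/50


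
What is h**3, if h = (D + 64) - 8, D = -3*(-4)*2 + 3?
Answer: 571787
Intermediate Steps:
D = 27 (D = 12*2 + 3 = 24 + 3 = 27)
h = 83 (h = (27 + 64) - 8 = 91 - 8 = 83)
h**3 = 83**3 = 571787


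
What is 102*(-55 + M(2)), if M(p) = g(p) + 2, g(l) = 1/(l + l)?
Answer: -10761/2 ≈ -5380.5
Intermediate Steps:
g(l) = 1/(2*l)
M(p) = 2 + 1/(2*p) (M(p) = 1/(2*p) + 2 = 2 + 1/(2*p))
102*(-55 + M(2)) = 102*(-55 + (2 + (½)/2)) = 102*(-55 + (2 + (½)*(½))) = 102*(-55 + (2 + ¼)) = 102*(-55 + 9/4) = 102*(-211/4) = -10761/2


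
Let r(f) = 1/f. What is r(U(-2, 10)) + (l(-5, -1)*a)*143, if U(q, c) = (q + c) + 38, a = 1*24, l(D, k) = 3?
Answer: 473617/46 ≈ 10296.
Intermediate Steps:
a = 24
U(q, c) = 38 + c + q (U(q, c) = (c + q) + 38 = 38 + c + q)
r(U(-2, 10)) + (l(-5, -1)*a)*143 = 1/(38 + 10 - 2) + (3*24)*143 = 1/46 + 72*143 = 1/46 + 10296 = 473617/46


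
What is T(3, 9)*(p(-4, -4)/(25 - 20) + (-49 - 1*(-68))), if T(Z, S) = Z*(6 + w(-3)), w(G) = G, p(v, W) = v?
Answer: 819/5 ≈ 163.80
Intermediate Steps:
T(Z, S) = 3*Z (T(Z, S) = Z*(6 - 3) = Z*3 = 3*Z)
T(3, 9)*(p(-4, -4)/(25 - 20) + (-49 - 1*(-68))) = (3*3)*(-4/(25 - 20) + (-49 - 1*(-68))) = 9*(-4/5 + (-49 + 68)) = 9*((1/5)*(-4) + 19) = 9*(-4/5 + 19) = 9*(91/5) = 819/5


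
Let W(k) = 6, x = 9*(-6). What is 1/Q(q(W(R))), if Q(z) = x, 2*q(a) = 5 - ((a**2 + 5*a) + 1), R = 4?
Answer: -1/54 ≈ -0.018519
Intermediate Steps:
x = -54
q(a) = 2 - 5*a/2 - a**2/2 (q(a) = (5 - ((a**2 + 5*a) + 1))/2 = (5 - (1 + a**2 + 5*a))/2 = (5 + (-1 - a**2 - 5*a))/2 = (4 - a**2 - 5*a)/2 = 2 - 5*a/2 - a**2/2)
Q(z) = -54
1/Q(q(W(R))) = 1/(-54) = -1/54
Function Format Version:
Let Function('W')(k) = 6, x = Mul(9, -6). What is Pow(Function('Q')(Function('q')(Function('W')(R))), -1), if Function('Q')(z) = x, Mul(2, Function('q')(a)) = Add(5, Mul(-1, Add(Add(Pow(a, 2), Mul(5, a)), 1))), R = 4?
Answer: Rational(-1, 54) ≈ -0.018519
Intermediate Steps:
x = -54
Function('q')(a) = Add(2, Mul(Rational(-5, 2), a), Mul(Rational(-1, 2), Pow(a, 2))) (Function('q')(a) = Mul(Rational(1, 2), Add(5, Mul(-1, Add(Add(Pow(a, 2), Mul(5, a)), 1)))) = Mul(Rational(1, 2), Add(5, Mul(-1, Add(1, Pow(a, 2), Mul(5, a))))) = Mul(Rational(1, 2), Add(5, Add(-1, Mul(-1, Pow(a, 2)), Mul(-5, a)))) = Mul(Rational(1, 2), Add(4, Mul(-1, Pow(a, 2)), Mul(-5, a))) = Add(2, Mul(Rational(-5, 2), a), Mul(Rational(-1, 2), Pow(a, 2))))
Function('Q')(z) = -54
Pow(Function('Q')(Function('q')(Function('W')(R))), -1) = Pow(-54, -1) = Rational(-1, 54)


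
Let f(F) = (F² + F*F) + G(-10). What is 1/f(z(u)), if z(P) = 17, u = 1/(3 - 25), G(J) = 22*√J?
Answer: 289/169462 - 11*I*√10/169462 ≈ 0.0017054 - 0.00020527*I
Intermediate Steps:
u = -1/22 (u = 1/(-22) = -1/22 ≈ -0.045455)
f(F) = 2*F² + 22*I*√10 (f(F) = (F² + F*F) + 22*√(-10) = (F² + F²) + 22*(I*√10) = 2*F² + 22*I*√10)
1/f(z(u)) = 1/(2*17² + 22*I*√10) = 1/(2*289 + 22*I*√10) = 1/(578 + 22*I*√10)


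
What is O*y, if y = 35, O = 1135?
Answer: 39725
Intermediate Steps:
O*y = 1135*35 = 39725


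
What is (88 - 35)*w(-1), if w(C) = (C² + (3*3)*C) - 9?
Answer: -901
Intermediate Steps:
w(C) = -9 + C² + 9*C (w(C) = (C² + 9*C) - 9 = -9 + C² + 9*C)
(88 - 35)*w(-1) = (88 - 35)*(-9 + (-1)² + 9*(-1)) = 53*(-9 + 1 - 9) = 53*(-17) = -901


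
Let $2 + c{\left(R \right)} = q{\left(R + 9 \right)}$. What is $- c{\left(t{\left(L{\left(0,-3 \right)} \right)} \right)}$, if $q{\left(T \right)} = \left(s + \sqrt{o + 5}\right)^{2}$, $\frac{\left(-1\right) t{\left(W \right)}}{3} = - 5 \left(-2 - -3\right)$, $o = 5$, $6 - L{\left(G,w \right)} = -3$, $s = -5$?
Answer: $-33 + 10 \sqrt{10} \approx -1.3772$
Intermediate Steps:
$L{\left(G,w \right)} = 9$ ($L{\left(G,w \right)} = 6 - -3 = 6 + 3 = 9$)
$t{\left(W \right)} = 15$ ($t{\left(W \right)} = - 3 \left(- 5 \left(-2 - -3\right)\right) = - 3 \left(- 5 \left(-2 + 3\right)\right) = - 3 \left(\left(-5\right) 1\right) = \left(-3\right) \left(-5\right) = 15$)
$q{\left(T \right)} = \left(-5 + \sqrt{10}\right)^{2}$ ($q{\left(T \right)} = \left(-5 + \sqrt{5 + 5}\right)^{2} = \left(-5 + \sqrt{10}\right)^{2}$)
$c{\left(R \right)} = -2 + \left(5 - \sqrt{10}\right)^{2}$
$- c{\left(t{\left(L{\left(0,-3 \right)} \right)} \right)} = - (33 - 10 \sqrt{10}) = -33 + 10 \sqrt{10}$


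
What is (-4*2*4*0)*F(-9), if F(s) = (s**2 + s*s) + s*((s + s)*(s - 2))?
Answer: 0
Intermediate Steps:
F(s) = 2*s**2 + 2*s**2*(-2 + s) (F(s) = (s**2 + s**2) + s*((2*s)*(-2 + s)) = 2*s**2 + s*(2*s*(-2 + s)) = 2*s**2 + 2*s**2*(-2 + s))
(-4*2*4*0)*F(-9) = (-4*2*4*0)*(2*(-9)**2*(-1 - 9)) = (-32*0)*(2*81*(-10)) = -4*0*(-1620) = 0*(-1620) = 0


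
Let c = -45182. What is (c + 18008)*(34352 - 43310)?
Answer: 243424692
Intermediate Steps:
(c + 18008)*(34352 - 43310) = (-45182 + 18008)*(34352 - 43310) = -27174*(-8958) = 243424692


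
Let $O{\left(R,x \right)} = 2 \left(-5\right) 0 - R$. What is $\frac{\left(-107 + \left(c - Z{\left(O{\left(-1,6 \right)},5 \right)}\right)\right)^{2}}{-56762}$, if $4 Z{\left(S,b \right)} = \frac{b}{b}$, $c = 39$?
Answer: $- \frac{74529}{908192} \approx -0.082063$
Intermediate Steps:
$O{\left(R,x \right)} = - R$ ($O{\left(R,x \right)} = \left(-10\right) 0 - R = 0 - R = - R$)
$Z{\left(S,b \right)} = \frac{1}{4}$ ($Z{\left(S,b \right)} = \frac{b \frac{1}{b}}{4} = \frac{1}{4} \cdot 1 = \frac{1}{4}$)
$\frac{\left(-107 + \left(c - Z{\left(O{\left(-1,6 \right)},5 \right)}\right)\right)^{2}}{-56762} = \frac{\left(-107 + \left(39 - \frac{1}{4}\right)\right)^{2}}{-56762} = \left(-107 + \left(39 - \frac{1}{4}\right)\right)^{2} \left(- \frac{1}{56762}\right) = \left(-107 + \frac{155}{4}\right)^{2} \left(- \frac{1}{56762}\right) = \left(- \frac{273}{4}\right)^{2} \left(- \frac{1}{56762}\right) = \frac{74529}{16} \left(- \frac{1}{56762}\right) = - \frac{74529}{908192}$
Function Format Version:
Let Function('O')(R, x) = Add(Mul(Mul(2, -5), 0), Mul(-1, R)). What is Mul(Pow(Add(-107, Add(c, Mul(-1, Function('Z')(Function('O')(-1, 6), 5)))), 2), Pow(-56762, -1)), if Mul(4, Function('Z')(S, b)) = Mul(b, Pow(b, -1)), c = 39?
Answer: Rational(-74529, 908192) ≈ -0.082063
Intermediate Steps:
Function('O')(R, x) = Mul(-1, R) (Function('O')(R, x) = Add(Mul(-10, 0), Mul(-1, R)) = Add(0, Mul(-1, R)) = Mul(-1, R))
Function('Z')(S, b) = Rational(1, 4) (Function('Z')(S, b) = Mul(Rational(1, 4), Mul(b, Pow(b, -1))) = Mul(Rational(1, 4), 1) = Rational(1, 4))
Mul(Pow(Add(-107, Add(c, Mul(-1, Function('Z')(Function('O')(-1, 6), 5)))), 2), Pow(-56762, -1)) = Mul(Pow(Add(-107, Add(39, Mul(-1, Rational(1, 4)))), 2), Pow(-56762, -1)) = Mul(Pow(Add(-107, Add(39, Rational(-1, 4))), 2), Rational(-1, 56762)) = Mul(Pow(Add(-107, Rational(155, 4)), 2), Rational(-1, 56762)) = Mul(Pow(Rational(-273, 4), 2), Rational(-1, 56762)) = Mul(Rational(74529, 16), Rational(-1, 56762)) = Rational(-74529, 908192)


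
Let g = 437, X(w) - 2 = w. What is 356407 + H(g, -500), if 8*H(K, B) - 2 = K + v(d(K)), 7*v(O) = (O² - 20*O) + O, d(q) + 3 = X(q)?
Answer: 20143677/56 ≈ 3.5971e+5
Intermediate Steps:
X(w) = 2 + w
d(q) = -1 + q (d(q) = -3 + (2 + q) = -1 + q)
v(O) = -19*O/7 + O²/7 (v(O) = ((O² - 20*O) + O)/7 = (O² - 19*O)/7 = -19*O/7 + O²/7)
H(K, B) = ¼ + K/8 + (-1 + K)*(-20 + K)/56 (H(K, B) = ¼ + (K + (-1 + K)*(-19 + (-1 + K))/7)/8 = ¼ + (K + (-1 + K)*(-20 + K)/7)/8 = ¼ + (K/8 + (-1 + K)*(-20 + K)/56) = ¼ + K/8 + (-1 + K)*(-20 + K)/56)
356407 + H(g, -500) = 356407 + (17/28 - ¼*437 + (1/56)*437²) = 356407 + (17/28 - 437/4 + (1/56)*190969) = 356407 + (17/28 - 437/4 + 190969/56) = 356407 + 184885/56 = 20143677/56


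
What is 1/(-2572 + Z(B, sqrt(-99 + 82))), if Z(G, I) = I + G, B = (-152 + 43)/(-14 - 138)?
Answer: -59406920/152752389993 - 23104*I*sqrt(17)/152752389993 ≈ -0.00038891 - 6.2363e-7*I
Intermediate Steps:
B = 109/152 (B = -109/(-152) = -109*(-1/152) = 109/152 ≈ 0.71710)
Z(G, I) = G + I
1/(-2572 + Z(B, sqrt(-99 + 82))) = 1/(-2572 + (109/152 + sqrt(-99 + 82))) = 1/(-2572 + (109/152 + sqrt(-17))) = 1/(-2572 + (109/152 + I*sqrt(17))) = 1/(-390835/152 + I*sqrt(17))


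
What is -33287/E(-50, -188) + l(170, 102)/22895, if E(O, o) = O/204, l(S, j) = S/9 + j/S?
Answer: 139922637691/1030275 ≈ 1.3581e+5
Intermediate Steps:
l(S, j) = S/9 + j/S (l(S, j) = S*(⅑) + j/S = S/9 + j/S)
E(O, o) = O/204 (E(O, o) = O*(1/204) = O/204)
-33287/E(-50, -188) + l(170, 102)/22895 = -33287/((1/204)*(-50)) + ((⅑)*170 + 102/170)/22895 = -33287/(-25/102) + (170/9 + 102*(1/170))*(1/22895) = -33287*(-102/25) + (170/9 + ⅗)*(1/22895) = 3395274/25 + (877/45)*(1/22895) = 3395274/25 + 877/1030275 = 139922637691/1030275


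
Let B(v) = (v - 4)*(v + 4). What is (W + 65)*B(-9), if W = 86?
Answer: 9815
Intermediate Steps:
B(v) = (-4 + v)*(4 + v)
(W + 65)*B(-9) = (86 + 65)*(-16 + (-9)²) = 151*(-16 + 81) = 151*65 = 9815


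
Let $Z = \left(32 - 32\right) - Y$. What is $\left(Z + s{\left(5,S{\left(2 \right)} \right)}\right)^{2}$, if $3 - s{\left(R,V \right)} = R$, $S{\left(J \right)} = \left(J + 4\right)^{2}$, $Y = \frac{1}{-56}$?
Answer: $\frac{12321}{3136} \approx 3.9289$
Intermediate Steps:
$Y = - \frac{1}{56} \approx -0.017857$
$S{\left(J \right)} = \left(4 + J\right)^{2}$
$s{\left(R,V \right)} = 3 - R$
$Z = \frac{1}{56}$ ($Z = \left(32 - 32\right) - - \frac{1}{56} = \left(32 - 32\right) + \frac{1}{56} = 0 + \frac{1}{56} = \frac{1}{56} \approx 0.017857$)
$\left(Z + s{\left(5,S{\left(2 \right)} \right)}\right)^{2} = \left(\frac{1}{56} + \left(3 - 5\right)\right)^{2} = \left(\frac{1}{56} - 2\right)^{2} = \left(- \frac{111}{56}\right)^{2} = \frac{12321}{3136}$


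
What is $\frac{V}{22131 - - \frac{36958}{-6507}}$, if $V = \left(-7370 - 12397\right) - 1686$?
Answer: $- \frac{139594671}{143969459} \approx -0.96961$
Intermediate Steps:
$V = -21453$ ($V = -19767 - 1686 = -21453$)
$\frac{V}{22131 - - \frac{36958}{-6507}} = - \frac{21453}{22131 - - \frac{36958}{-6507}} = - \frac{21453}{22131 - \left(-36958\right) \left(- \frac{1}{6507}\right)} = - \frac{21453}{22131 - \frac{36958}{6507}} = - \frac{21453}{\frac{143969459}{6507}} = \left(-21453\right) \frac{6507}{143969459} = - \frac{139594671}{143969459}$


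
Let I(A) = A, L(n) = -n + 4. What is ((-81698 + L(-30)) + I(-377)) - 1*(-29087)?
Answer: -52954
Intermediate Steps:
L(n) = 4 - n
((-81698 + L(-30)) + I(-377)) - 1*(-29087) = ((-81698 + (4 - 1*(-30))) - 377) - 1*(-29087) = ((-81698 + (4 + 30)) - 377) + 29087 = ((-81698 + 34) - 377) + 29087 = (-81664 - 377) + 29087 = -82041 + 29087 = -52954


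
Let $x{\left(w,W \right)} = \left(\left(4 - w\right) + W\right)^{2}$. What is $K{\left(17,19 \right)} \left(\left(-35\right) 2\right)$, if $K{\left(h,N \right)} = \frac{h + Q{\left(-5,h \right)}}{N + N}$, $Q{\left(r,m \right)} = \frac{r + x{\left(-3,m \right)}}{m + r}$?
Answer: $- \frac{27125}{228} \approx -118.97$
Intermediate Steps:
$x{\left(w,W \right)} = \left(4 + W - w\right)^{2}$
$Q{\left(r,m \right)} = \frac{r + \left(7 + m\right)^{2}}{m + r}$ ($Q{\left(r,m \right)} = \frac{r + \left(4 + m - -3\right)^{2}}{m + r} = \frac{r + \left(4 + m + 3\right)^{2}}{m + r} = \frac{r + \left(7 + m\right)^{2}}{m + r}$)
$K{\left(h,N \right)} = \frac{h + \frac{-5 + \left(7 + h\right)^{2}}{-5 + h}}{2 N}$ ($K{\left(h,N \right)} = \frac{h + \frac{-5 + \left(7 + h\right)^{2}}{h - 5}}{N + N} = \frac{h + \frac{-5 + \left(7 + h\right)^{2}}{-5 + h}}{2 N}$)
$K{\left(17,19 \right)} \left(\left(-35\right) 2\right) = \frac{22 + 17^{2} + \frac{9}{2} \cdot 17}{19 \left(-5 + 17\right)} \left(\left(-35\right) 2\right) = \frac{22 + 289 + \frac{153}{2}}{19 \cdot 12} \left(-70\right) = \frac{1}{19} \cdot \frac{1}{12} \cdot \frac{775}{2} \left(-70\right) = \frac{775}{456} \left(-70\right) = - \frac{27125}{228}$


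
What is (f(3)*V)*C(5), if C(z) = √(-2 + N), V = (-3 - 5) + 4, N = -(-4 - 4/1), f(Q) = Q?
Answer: -12*√6 ≈ -29.394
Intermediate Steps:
N = 8 (N = -(-4 - 4*1) = -(-4 - 4) = -1*(-8) = 8)
V = -4 (V = -8 + 4 = -4)
C(z) = √6 (C(z) = √(-2 + 8) = √6)
(f(3)*V)*C(5) = (3*(-4))*√6 = -12*√6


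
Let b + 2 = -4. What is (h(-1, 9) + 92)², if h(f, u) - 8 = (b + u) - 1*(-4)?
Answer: 11449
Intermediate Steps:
b = -6 (b = -2 - 4 = -6)
h(f, u) = 6 + u (h(f, u) = 8 + ((-6 + u) - 1*(-4)) = 8 + ((-6 + u) + 4) = 8 + (-2 + u) = 6 + u)
(h(-1, 9) + 92)² = ((6 + 9) + 92)² = (15 + 92)² = 107² = 11449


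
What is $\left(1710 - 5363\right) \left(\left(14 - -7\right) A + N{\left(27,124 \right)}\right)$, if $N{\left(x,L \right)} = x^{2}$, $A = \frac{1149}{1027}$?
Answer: $- \frac{217160172}{79} \approx -2.7489 \cdot 10^{6}$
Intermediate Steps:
$A = \frac{1149}{1027}$ ($A = 1149 \cdot \frac{1}{1027} = \frac{1149}{1027} \approx 1.1188$)
$\left(1710 - 5363\right) \left(\left(14 - -7\right) A + N{\left(27,124 \right)}\right) = \left(1710 - 5363\right) \left(\left(14 - -7\right) \frac{1149}{1027} + 27^{2}\right) = - 3653 \left(\left(14 + 7\right) \frac{1149}{1027} + 729\right) = - 3653 \left(21 \cdot \frac{1149}{1027} + 729\right) = - 3653 \left(\frac{24129}{1027} + 729\right) = \left(-3653\right) \frac{772812}{1027} = - \frac{217160172}{79}$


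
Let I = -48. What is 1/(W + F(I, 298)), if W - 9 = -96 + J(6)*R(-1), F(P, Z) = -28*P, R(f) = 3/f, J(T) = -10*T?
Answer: 1/1437 ≈ 0.00069589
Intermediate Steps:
W = 93 (W = 9 + (-96 + (-10*6)*(3/(-1))) = 9 + (-96 - 180*(-1)) = 9 + (-96 - 60*(-3)) = 9 + (-96 + 180) = 9 + 84 = 93)
1/(W + F(I, 298)) = 1/(93 - 28*(-48)) = 1/(93 + 1344) = 1/1437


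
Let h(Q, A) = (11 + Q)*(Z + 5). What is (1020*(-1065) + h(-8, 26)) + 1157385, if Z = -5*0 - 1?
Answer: 71097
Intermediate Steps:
Z = -1 (Z = 0 - 1 = -1)
h(Q, A) = 44 + 4*Q (h(Q, A) = (11 + Q)*(-1 + 5) = (11 + Q)*4 = 44 + 4*Q)
(1020*(-1065) + h(-8, 26)) + 1157385 = (1020*(-1065) + (44 + 4*(-8))) + 1157385 = (-1086300 + (44 - 32)) + 1157385 = (-1086300 + 12) + 1157385 = -1086288 + 1157385 = 71097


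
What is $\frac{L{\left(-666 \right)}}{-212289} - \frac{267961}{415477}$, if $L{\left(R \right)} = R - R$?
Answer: $- \frac{267961}{415477} \approx -0.64495$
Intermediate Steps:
$L{\left(R \right)} = 0$
$\frac{L{\left(-666 \right)}}{-212289} - \frac{267961}{415477} = \frac{0}{-212289} - \frac{267961}{415477} = 0 \left(- \frac{1}{212289}\right) - \frac{267961}{415477} = 0 - \frac{267961}{415477} = - \frac{267961}{415477}$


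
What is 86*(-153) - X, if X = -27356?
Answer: 14198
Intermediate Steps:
86*(-153) - X = 86*(-153) - 1*(-27356) = -13158 + 27356 = 14198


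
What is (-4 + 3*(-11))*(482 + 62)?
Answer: -20128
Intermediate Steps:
(-4 + 3*(-11))*(482 + 62) = (-4 - 33)*544 = -37*544 = -20128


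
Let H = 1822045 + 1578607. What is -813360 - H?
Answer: -4214012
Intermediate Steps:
H = 3400652
-813360 - H = -813360 - 1*3400652 = -813360 - 3400652 = -4214012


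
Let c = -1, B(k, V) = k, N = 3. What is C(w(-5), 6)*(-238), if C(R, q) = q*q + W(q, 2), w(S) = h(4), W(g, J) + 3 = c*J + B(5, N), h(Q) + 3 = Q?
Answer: -8568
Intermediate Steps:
h(Q) = -3 + Q
W(g, J) = 2 - J (W(g, J) = -3 + (-J + 5) = -3 + (5 - J) = 2 - J)
w(S) = 1 (w(S) = -3 + 4 = 1)
C(R, q) = q**2 (C(R, q) = q*q + (2 - 1*2) = q**2 + (2 - 2) = q**2 + 0 = q**2)
C(w(-5), 6)*(-238) = 6**2*(-238) = 36*(-238) = -8568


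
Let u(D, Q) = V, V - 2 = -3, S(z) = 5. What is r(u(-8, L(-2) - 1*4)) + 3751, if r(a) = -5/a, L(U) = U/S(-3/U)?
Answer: 3756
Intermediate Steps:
L(U) = U/5
V = -1 (V = 2 - 3 = -1)
u(D, Q) = -1
r(u(-8, L(-2) - 1*4)) + 3751 = -5/(-1) + 3751 = -5*(-1) + 3751 = 5 + 3751 = 3756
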